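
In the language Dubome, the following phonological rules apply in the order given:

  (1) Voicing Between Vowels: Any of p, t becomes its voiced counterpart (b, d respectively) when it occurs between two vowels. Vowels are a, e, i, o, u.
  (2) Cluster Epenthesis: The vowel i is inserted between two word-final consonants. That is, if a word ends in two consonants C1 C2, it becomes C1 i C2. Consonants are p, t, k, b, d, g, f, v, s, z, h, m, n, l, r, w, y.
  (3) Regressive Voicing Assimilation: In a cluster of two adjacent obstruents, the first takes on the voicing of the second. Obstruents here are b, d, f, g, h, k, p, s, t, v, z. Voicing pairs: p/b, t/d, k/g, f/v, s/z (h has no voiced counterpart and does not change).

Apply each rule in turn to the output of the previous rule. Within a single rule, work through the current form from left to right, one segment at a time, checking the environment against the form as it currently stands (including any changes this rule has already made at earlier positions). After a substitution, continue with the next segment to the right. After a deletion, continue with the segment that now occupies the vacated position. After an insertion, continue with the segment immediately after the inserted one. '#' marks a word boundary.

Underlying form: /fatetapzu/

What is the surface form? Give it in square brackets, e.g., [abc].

[fadedabzu]

(1) Voicing Between Vowels: [fatetapzu] → [fadedapzu]
(2) Cluster Epenthesis: no change — [fadedapzu]
(3) Regressive Voicing Assimilation: [fadedapzu] → [fadedabzu]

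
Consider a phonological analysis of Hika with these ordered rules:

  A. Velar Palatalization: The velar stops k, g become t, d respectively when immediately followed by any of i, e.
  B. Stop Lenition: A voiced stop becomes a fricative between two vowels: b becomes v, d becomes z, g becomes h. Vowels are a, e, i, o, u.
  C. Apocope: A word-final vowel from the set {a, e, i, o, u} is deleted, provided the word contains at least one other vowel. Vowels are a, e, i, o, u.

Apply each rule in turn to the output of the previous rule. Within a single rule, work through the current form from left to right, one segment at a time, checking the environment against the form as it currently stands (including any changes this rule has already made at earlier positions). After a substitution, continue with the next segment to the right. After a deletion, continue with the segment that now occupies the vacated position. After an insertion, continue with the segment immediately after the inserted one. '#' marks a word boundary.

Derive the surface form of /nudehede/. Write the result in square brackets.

[nuzehez]

A Velar Palatalization: no change — [nudehede]
B Stop Lenition: [nudehede] → [nuzeheze]
C Apocope: [nuzeheze] → [nuzehez]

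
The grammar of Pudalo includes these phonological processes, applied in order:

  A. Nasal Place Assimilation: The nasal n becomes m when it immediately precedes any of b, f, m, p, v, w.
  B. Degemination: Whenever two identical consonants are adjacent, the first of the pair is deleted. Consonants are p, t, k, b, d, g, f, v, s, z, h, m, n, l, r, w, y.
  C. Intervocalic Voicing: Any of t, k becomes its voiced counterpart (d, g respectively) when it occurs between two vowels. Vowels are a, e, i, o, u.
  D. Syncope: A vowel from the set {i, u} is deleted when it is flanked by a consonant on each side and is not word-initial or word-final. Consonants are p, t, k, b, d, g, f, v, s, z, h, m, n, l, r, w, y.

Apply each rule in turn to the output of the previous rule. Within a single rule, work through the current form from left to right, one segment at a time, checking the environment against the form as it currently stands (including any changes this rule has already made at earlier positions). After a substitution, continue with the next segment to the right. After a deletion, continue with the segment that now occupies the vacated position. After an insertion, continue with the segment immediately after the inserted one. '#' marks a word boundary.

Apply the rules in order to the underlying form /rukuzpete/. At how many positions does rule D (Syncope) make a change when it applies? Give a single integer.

A Nasal Place Assimilation: no change — [rukuzpete]
B Degemination: no change — [rukuzpete]
C Intervocalic Voicing: [rukuzpete] → [ruguzpede]
D Syncope: [ruguzpede] → [rgzpede]
Rule D changed 2 position(s).

2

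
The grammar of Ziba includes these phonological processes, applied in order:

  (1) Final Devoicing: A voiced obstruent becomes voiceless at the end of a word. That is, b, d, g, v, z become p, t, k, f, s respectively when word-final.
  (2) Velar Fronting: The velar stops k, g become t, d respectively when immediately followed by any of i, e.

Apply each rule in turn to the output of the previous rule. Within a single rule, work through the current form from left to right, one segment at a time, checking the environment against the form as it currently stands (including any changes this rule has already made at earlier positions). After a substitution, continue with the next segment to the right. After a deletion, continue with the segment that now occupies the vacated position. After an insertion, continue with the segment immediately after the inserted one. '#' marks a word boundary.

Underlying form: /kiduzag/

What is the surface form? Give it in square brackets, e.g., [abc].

[tiduzak]

(1) Final Devoicing: [kiduzag] → [kiduzak]
(2) Velar Fronting: [kiduzak] → [tiduzak]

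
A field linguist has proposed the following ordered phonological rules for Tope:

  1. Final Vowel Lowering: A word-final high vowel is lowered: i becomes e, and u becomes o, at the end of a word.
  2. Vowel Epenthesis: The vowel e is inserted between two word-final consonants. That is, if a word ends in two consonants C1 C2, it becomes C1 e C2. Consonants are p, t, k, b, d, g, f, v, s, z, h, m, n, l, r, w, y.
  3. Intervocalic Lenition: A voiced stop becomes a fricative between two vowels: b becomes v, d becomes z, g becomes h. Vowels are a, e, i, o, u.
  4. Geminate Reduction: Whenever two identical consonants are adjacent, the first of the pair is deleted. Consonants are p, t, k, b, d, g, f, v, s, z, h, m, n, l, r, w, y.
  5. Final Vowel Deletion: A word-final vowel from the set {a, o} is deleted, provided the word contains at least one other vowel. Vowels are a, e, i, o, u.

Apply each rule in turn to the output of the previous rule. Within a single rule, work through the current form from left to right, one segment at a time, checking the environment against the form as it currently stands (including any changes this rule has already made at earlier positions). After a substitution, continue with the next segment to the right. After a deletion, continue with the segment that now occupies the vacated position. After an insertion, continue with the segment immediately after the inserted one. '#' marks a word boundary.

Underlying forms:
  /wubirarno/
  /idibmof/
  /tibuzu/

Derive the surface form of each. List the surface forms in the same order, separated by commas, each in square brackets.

[wuvirarn], [izibmof], [tivuz]

/wubirarno/:
  1 Final Vowel Lowering: no change — [wubirarno]
  2 Vowel Epenthesis: no change — [wubirarno]
  3 Intervocalic Lenition: [wubirarno] → [wuvirarno]
  4 Geminate Reduction: no change — [wuvirarno]
  5 Final Vowel Deletion: [wuvirarno] → [wuvirarn]
/idibmof/:
  1 Final Vowel Lowering: no change — [idibmof]
  2 Vowel Epenthesis: no change — [idibmof]
  3 Intervocalic Lenition: [idibmof] → [izibmof]
  4 Geminate Reduction: no change — [izibmof]
  5 Final Vowel Deletion: no change — [izibmof]
/tibuzu/:
  1 Final Vowel Lowering: [tibuzu] → [tibuzo]
  2 Vowel Epenthesis: no change — [tibuzo]
  3 Intervocalic Lenition: [tibuzo] → [tivuzo]
  4 Geminate Reduction: no change — [tivuzo]
  5 Final Vowel Deletion: [tivuzo] → [tivuz]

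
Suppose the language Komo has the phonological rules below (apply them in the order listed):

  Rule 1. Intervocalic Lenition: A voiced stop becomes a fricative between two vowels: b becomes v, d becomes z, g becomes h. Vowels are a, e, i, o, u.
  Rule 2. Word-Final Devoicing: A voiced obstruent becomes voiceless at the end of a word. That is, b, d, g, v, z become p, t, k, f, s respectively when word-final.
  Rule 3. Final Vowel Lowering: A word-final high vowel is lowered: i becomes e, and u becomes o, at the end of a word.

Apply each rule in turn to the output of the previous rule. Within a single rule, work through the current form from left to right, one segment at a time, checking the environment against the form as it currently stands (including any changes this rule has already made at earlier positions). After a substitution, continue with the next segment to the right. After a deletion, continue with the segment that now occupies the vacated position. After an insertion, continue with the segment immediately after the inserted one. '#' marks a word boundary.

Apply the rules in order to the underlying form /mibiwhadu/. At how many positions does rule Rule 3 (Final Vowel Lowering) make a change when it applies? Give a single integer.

Rule 1 Intervocalic Lenition: [mibiwhadu] → [miviwhazu]
Rule 2 Word-Final Devoicing: no change — [miviwhazu]
Rule 3 Final Vowel Lowering: [miviwhazu] → [miviwhazo]
Rule Rule 3 changed 1 position(s).

1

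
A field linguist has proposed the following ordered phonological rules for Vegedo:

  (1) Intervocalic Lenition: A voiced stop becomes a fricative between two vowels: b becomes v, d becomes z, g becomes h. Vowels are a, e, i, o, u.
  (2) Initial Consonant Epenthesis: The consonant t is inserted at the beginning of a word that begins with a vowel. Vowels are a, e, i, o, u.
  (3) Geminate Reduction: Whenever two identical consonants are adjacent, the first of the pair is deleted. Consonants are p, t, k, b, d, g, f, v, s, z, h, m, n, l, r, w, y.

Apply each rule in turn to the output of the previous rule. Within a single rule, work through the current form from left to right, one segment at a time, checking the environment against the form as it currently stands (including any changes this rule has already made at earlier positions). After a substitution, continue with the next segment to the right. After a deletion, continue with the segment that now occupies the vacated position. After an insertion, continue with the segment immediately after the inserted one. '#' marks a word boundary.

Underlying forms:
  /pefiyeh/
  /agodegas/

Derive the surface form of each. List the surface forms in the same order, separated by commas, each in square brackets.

[pefiyeh], [tahozehas]

/pefiyeh/:
  (1) Intervocalic Lenition: no change — [pefiyeh]
  (2) Initial Consonant Epenthesis: no change — [pefiyeh]
  (3) Geminate Reduction: no change — [pefiyeh]
/agodegas/:
  (1) Intervocalic Lenition: [agodegas] → [ahozehas]
  (2) Initial Consonant Epenthesis: [ahozehas] → [tahozehas]
  (3) Geminate Reduction: no change — [tahozehas]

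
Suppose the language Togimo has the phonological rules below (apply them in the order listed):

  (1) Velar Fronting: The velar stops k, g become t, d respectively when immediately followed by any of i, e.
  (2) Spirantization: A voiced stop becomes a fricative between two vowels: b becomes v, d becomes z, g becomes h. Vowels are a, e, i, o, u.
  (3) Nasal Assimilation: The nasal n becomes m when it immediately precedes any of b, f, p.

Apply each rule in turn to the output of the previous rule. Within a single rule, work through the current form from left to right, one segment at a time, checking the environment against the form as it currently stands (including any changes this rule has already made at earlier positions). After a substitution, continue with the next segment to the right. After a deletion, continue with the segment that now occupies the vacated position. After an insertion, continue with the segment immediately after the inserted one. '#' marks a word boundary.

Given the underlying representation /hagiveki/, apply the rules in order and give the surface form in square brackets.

(1) Velar Fronting: [hagiveki] → [hadiveti]
(2) Spirantization: [hadiveti] → [haziveti]
(3) Nasal Assimilation: no change — [haziveti]

[haziveti]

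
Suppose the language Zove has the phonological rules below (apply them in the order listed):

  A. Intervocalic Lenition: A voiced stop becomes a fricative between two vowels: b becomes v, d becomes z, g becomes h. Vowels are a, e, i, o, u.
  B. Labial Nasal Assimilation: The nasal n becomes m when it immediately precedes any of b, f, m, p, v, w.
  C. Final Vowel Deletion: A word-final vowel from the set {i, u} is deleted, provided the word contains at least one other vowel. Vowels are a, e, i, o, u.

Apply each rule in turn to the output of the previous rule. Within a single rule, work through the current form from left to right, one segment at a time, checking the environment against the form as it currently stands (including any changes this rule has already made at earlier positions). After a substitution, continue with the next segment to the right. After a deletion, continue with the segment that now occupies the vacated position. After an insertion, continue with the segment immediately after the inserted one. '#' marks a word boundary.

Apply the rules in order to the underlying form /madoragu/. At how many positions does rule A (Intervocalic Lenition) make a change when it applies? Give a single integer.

2

A Intervocalic Lenition: [madoragu] → [mazorahu]
B Labial Nasal Assimilation: no change — [mazorahu]
C Final Vowel Deletion: [mazorahu] → [mazorah]
Rule A changed 2 position(s).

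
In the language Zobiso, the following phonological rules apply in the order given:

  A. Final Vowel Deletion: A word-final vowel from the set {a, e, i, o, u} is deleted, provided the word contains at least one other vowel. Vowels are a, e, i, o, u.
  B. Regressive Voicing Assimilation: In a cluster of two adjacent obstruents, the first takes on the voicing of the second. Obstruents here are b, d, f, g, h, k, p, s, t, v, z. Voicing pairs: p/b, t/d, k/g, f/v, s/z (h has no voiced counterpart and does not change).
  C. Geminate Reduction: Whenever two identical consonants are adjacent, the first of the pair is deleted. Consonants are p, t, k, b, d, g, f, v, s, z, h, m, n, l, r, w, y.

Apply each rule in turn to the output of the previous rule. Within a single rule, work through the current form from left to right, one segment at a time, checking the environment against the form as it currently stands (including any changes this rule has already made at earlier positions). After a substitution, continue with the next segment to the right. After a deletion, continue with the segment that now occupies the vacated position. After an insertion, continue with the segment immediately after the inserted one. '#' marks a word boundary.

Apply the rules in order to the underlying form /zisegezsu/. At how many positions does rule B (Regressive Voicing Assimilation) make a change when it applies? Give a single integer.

A Final Vowel Deletion: [zisegezsu] → [zisegezs]
B Regressive Voicing Assimilation: [zisegezs] → [zisegess]
C Geminate Reduction: [zisegess] → [ziseges]
Rule B changed 1 position(s).

1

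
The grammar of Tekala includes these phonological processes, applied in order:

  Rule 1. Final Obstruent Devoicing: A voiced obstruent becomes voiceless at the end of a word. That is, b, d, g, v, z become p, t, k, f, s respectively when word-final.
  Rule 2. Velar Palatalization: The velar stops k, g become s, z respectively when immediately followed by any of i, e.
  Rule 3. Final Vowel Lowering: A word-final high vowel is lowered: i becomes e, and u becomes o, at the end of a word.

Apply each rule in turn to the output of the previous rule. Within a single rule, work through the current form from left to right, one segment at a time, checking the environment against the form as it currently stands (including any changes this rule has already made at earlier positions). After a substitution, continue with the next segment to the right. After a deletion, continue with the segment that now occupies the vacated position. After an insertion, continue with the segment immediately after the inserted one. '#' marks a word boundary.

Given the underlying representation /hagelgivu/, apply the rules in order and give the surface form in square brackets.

Rule 1 Final Obstruent Devoicing: no change — [hagelgivu]
Rule 2 Velar Palatalization: [hagelgivu] → [hazelzivu]
Rule 3 Final Vowel Lowering: [hazelzivu] → [hazelzivo]

[hazelzivo]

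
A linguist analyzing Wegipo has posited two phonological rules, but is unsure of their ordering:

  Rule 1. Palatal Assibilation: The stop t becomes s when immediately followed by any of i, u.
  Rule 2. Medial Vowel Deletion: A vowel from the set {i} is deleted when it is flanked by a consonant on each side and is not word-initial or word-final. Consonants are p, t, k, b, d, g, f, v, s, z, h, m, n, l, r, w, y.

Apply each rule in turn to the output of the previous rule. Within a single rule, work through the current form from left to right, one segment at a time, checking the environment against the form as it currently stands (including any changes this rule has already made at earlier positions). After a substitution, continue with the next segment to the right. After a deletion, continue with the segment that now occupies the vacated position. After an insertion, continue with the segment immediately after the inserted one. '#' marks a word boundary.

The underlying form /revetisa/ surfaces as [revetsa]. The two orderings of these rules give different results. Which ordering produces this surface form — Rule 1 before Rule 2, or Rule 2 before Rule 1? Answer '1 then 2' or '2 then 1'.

Order 1 then 2:
  1 Palatal Assibilation: [revetisa] → [revesisa]
  2 Medial Vowel Deletion: [revesisa] → [revessa]
  result: [revessa]
Order 2 then 1:
  2 Medial Vowel Deletion: [revetisa] → [revetsa]
  1 Palatal Assibilation: no change — [revetsa]
  result: [revetsa]

2 then 1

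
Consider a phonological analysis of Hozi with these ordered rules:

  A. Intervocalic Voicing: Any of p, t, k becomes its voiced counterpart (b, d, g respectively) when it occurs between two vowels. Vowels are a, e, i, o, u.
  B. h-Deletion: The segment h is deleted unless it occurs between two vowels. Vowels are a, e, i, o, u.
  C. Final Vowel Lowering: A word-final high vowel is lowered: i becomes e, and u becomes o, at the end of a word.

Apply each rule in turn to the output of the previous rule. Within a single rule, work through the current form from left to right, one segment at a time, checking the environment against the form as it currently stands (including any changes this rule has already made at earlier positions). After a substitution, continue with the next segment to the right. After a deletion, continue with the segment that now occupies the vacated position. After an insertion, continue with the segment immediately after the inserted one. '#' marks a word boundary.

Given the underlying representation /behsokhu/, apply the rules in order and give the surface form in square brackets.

[besoko]

A Intervocalic Voicing: no change — [behsokhu]
B h-Deletion: [behsokhu] → [besoku]
C Final Vowel Lowering: [besoku] → [besoko]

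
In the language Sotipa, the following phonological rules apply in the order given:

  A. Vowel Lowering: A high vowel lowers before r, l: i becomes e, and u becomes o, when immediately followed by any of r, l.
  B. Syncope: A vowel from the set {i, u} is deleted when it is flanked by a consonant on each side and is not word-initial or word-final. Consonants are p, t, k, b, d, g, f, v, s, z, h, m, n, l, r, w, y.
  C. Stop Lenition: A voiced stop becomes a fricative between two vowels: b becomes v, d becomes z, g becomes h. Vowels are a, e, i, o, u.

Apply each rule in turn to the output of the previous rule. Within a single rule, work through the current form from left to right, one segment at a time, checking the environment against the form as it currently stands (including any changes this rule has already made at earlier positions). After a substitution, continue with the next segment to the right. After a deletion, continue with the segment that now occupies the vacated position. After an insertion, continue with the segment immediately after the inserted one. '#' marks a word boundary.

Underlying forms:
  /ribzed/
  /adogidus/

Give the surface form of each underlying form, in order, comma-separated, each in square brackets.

/ribzed/:
  A Vowel Lowering: no change — [ribzed]
  B Syncope: [ribzed] → [rbzed]
  C Stop Lenition: no change — [rbzed]
/adogidus/:
  A Vowel Lowering: no change — [adogidus]
  B Syncope: [adogidus] → [adogds]
  C Stop Lenition: [adogds] → [azogds]

[rbzed], [azogds]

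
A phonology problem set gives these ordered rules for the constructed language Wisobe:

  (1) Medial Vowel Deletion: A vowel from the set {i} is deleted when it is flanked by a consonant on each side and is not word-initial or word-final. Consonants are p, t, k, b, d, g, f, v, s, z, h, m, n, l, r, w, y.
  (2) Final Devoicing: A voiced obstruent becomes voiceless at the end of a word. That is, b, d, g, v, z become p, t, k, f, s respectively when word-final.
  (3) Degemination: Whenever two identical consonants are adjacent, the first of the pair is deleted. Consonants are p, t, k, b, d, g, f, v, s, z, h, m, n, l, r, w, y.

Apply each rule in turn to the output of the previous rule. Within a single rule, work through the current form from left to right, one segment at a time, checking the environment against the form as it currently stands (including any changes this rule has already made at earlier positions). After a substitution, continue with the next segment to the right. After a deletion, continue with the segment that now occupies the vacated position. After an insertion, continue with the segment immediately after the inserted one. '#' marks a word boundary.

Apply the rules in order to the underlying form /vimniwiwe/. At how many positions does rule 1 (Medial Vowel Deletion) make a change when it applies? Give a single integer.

3

(1) Medial Vowel Deletion: [vimniwiwe] → [vmnwwe]
(2) Final Devoicing: no change — [vmnwwe]
(3) Degemination: [vmnwwe] → [vmnwe]
Rule 1 changed 3 position(s).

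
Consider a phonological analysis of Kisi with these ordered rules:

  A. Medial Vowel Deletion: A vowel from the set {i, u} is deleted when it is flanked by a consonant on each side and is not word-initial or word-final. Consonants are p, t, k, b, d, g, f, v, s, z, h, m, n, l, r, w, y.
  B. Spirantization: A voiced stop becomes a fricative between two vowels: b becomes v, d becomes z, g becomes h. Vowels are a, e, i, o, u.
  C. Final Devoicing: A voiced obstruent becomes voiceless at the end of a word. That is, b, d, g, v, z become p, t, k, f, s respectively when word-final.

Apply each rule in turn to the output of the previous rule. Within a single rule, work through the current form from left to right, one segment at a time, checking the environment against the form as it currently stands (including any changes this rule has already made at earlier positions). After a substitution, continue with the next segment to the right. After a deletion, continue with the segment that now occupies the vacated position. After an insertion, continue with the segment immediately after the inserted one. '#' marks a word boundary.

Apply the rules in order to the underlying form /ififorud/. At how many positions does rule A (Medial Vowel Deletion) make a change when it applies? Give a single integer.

A Medial Vowel Deletion: [ififorud] → [ifford]
B Spirantization: no change — [ifford]
C Final Devoicing: [ifford] → [iffort]
Rule A changed 2 position(s).

2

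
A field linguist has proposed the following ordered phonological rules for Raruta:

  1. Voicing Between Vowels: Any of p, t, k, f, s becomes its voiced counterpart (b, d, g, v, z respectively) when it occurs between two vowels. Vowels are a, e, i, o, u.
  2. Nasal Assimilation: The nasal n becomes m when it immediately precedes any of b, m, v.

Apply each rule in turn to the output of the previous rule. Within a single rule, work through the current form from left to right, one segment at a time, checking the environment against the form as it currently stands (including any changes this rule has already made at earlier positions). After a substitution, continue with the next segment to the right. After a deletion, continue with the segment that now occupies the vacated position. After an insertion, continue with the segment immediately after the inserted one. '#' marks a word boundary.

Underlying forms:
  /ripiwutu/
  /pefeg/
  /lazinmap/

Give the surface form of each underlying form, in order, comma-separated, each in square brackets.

[ribiwudu], [peveg], [lazimmap]

/ripiwutu/:
  1 Voicing Between Vowels: [ripiwutu] → [ribiwudu]
  2 Nasal Assimilation: no change — [ribiwudu]
/pefeg/:
  1 Voicing Between Vowels: [pefeg] → [peveg]
  2 Nasal Assimilation: no change — [peveg]
/lazinmap/:
  1 Voicing Between Vowels: no change — [lazinmap]
  2 Nasal Assimilation: [lazinmap] → [lazimmap]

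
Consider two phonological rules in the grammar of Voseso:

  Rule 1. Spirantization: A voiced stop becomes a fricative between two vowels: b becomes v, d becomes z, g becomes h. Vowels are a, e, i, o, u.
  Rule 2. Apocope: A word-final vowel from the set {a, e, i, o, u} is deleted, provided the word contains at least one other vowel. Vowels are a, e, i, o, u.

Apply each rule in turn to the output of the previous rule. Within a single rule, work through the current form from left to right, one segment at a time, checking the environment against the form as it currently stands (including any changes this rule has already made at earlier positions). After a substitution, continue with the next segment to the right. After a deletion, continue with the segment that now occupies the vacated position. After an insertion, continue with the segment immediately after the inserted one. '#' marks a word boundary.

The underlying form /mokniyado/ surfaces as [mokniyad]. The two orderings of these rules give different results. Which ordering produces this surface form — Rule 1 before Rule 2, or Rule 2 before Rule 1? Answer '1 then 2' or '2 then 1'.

Order 1 then 2:
  1 Spirantization: [mokniyado] → [mokniyazo]
  2 Apocope: [mokniyazo] → [mokniyaz]
  result: [mokniyaz]
Order 2 then 1:
  2 Apocope: [mokniyado] → [mokniyad]
  1 Spirantization: no change — [mokniyad]
  result: [mokniyad]

2 then 1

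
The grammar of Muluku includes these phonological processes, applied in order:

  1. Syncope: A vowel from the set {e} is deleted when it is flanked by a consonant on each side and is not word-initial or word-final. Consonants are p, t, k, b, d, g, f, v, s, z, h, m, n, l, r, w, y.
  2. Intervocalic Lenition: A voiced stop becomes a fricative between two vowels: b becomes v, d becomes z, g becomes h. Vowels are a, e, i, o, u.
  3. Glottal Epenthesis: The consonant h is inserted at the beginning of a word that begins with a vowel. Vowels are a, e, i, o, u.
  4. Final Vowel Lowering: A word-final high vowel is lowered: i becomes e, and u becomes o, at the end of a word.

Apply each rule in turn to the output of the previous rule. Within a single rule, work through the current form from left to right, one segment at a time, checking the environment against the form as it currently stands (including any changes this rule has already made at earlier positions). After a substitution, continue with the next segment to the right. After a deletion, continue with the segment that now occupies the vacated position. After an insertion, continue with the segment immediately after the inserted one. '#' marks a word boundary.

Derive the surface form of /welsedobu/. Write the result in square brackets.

1 Syncope: [welsedobu] → [wlsdobu]
2 Intervocalic Lenition: [wlsdobu] → [wlsdovu]
3 Glottal Epenthesis: no change — [wlsdovu]
4 Final Vowel Lowering: [wlsdovu] → [wlsdovo]

[wlsdovo]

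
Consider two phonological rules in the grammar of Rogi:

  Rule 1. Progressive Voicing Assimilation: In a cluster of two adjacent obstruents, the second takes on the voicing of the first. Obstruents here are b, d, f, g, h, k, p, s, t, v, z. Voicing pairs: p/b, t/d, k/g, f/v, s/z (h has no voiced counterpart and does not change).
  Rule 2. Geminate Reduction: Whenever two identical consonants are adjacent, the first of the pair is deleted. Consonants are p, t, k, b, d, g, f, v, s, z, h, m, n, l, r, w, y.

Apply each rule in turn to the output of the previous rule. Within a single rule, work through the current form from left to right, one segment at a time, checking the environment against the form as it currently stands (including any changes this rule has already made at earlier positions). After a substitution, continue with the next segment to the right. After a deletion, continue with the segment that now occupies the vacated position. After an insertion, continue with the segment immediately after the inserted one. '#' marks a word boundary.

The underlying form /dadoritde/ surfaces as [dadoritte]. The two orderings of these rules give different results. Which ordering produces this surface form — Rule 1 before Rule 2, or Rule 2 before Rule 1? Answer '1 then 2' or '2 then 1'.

Order 1 then 2:
  1 Progressive Voicing Assimilation: [dadoritde] → [dadoritte]
  2 Geminate Reduction: [dadoritte] → [dadorite]
  result: [dadorite]
Order 2 then 1:
  2 Geminate Reduction: no change — [dadoritde]
  1 Progressive Voicing Assimilation: [dadoritde] → [dadoritte]
  result: [dadoritte]

2 then 1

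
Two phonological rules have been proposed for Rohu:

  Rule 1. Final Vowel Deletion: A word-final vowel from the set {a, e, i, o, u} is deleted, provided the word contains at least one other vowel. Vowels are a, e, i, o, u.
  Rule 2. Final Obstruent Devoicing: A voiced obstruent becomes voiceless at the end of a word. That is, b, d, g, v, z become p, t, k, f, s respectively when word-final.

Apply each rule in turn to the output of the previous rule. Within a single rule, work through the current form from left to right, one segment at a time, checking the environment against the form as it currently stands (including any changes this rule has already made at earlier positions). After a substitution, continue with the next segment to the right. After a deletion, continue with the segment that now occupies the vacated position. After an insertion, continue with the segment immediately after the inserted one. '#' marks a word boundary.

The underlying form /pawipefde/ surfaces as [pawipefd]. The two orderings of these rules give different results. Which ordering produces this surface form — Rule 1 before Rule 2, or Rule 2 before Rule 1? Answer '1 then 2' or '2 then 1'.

Order 1 then 2:
  1 Final Vowel Deletion: [pawipefde] → [pawipefd]
  2 Final Obstruent Devoicing: [pawipefd] → [pawipeft]
  result: [pawipeft]
Order 2 then 1:
  2 Final Obstruent Devoicing: no change — [pawipefde]
  1 Final Vowel Deletion: [pawipefde] → [pawipefd]
  result: [pawipefd]

2 then 1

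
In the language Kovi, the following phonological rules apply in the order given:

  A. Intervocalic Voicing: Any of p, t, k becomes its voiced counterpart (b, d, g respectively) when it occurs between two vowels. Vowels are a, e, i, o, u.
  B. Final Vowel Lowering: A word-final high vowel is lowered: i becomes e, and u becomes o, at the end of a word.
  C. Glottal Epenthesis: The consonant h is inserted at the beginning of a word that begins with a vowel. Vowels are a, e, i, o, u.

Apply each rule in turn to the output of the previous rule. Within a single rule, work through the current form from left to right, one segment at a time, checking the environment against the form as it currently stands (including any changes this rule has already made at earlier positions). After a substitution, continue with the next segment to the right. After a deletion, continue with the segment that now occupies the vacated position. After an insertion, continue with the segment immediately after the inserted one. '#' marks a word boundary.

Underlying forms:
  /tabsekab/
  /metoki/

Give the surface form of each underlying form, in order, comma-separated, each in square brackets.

[tabsegab], [medoge]

/tabsekab/:
  A Intervocalic Voicing: [tabsekab] → [tabsegab]
  B Final Vowel Lowering: no change — [tabsegab]
  C Glottal Epenthesis: no change — [tabsegab]
/metoki/:
  A Intervocalic Voicing: [metoki] → [medogi]
  B Final Vowel Lowering: [medogi] → [medoge]
  C Glottal Epenthesis: no change — [medoge]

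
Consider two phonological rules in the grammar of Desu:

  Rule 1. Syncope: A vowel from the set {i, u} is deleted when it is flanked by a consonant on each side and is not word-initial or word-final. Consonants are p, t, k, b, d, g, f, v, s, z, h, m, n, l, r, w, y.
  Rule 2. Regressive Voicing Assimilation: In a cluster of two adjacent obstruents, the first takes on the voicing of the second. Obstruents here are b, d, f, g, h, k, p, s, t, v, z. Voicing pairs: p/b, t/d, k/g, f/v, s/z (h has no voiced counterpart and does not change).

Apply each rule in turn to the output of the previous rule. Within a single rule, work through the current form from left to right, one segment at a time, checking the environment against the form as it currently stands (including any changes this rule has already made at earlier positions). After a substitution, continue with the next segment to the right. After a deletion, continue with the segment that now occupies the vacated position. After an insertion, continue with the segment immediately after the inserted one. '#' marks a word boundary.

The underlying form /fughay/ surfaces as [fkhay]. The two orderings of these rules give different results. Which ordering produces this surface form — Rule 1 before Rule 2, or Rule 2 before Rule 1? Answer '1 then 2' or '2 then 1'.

Order 1 then 2:
  1 Syncope: [fughay] → [fghay]
  2 Regressive Voicing Assimilation: [fghay] → [vkhay]
  result: [vkhay]
Order 2 then 1:
  2 Regressive Voicing Assimilation: [fughay] → [fukhay]
  1 Syncope: [fukhay] → [fkhay]
  result: [fkhay]

2 then 1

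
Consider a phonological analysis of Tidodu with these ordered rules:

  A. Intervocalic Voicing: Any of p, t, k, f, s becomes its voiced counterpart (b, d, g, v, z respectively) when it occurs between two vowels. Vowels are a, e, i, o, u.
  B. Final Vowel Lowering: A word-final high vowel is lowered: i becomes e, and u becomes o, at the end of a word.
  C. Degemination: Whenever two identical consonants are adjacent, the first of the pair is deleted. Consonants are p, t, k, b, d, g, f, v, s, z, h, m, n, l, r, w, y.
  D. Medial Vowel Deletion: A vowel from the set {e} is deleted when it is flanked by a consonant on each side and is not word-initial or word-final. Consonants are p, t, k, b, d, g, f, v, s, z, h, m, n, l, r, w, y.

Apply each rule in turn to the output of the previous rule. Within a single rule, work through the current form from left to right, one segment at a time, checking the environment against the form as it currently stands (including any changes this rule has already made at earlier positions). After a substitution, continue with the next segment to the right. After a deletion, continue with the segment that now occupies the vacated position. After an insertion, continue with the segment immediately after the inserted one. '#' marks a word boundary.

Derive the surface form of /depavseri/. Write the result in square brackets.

A Intervocalic Voicing: [depavseri] → [debavseri]
B Final Vowel Lowering: [debavseri] → [debavsere]
C Degemination: no change — [debavsere]
D Medial Vowel Deletion: [debavsere] → [dbavsre]

[dbavsre]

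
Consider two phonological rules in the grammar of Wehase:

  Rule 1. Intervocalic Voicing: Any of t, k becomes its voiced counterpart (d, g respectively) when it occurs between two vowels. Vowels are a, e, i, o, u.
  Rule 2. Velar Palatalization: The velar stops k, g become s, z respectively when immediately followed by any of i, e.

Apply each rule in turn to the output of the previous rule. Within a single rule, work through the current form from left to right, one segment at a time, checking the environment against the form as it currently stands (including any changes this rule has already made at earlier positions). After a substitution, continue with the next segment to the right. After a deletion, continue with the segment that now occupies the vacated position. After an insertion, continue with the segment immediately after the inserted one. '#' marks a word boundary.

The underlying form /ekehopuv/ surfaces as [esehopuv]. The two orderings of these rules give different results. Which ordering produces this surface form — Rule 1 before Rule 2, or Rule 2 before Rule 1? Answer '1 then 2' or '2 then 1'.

2 then 1

Order 1 then 2:
  1 Intervocalic Voicing: [ekehopuv] → [egehopuv]
  2 Velar Palatalization: [egehopuv] → [ezehopuv]
  result: [ezehopuv]
Order 2 then 1:
  2 Velar Palatalization: [ekehopuv] → [esehopuv]
  1 Intervocalic Voicing: no change — [esehopuv]
  result: [esehopuv]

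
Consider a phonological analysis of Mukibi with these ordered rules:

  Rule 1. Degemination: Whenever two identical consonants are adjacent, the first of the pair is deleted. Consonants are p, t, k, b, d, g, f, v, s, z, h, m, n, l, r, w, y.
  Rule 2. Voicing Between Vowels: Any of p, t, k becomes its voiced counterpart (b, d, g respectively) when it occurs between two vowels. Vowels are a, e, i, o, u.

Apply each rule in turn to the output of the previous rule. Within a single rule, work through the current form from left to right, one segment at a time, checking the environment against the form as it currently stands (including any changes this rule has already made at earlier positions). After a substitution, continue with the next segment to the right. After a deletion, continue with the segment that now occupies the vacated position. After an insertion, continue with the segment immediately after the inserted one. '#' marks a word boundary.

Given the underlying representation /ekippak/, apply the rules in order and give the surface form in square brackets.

Rule 1 Degemination: [ekippak] → [ekipak]
Rule 2 Voicing Between Vowels: [ekipak] → [egibak]

[egibak]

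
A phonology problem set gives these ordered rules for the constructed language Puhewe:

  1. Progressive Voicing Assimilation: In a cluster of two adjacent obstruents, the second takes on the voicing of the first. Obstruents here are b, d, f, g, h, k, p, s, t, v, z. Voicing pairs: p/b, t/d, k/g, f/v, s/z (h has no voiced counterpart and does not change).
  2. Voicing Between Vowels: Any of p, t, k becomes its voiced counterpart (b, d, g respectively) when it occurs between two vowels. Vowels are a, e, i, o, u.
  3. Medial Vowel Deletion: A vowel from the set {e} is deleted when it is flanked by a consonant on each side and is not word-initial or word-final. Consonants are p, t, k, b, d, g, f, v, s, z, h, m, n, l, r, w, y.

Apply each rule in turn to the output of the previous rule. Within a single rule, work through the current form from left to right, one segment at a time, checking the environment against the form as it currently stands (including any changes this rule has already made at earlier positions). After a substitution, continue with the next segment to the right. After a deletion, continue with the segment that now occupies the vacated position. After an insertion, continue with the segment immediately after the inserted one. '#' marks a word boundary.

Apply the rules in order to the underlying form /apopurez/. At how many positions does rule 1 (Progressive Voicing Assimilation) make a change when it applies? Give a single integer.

1 Progressive Voicing Assimilation: no change — [apopurez]
2 Voicing Between Vowels: [apopurez] → [aboburez]
3 Medial Vowel Deletion: [aboburez] → [aboburz]
Rule 1 changed 0 position(s).

0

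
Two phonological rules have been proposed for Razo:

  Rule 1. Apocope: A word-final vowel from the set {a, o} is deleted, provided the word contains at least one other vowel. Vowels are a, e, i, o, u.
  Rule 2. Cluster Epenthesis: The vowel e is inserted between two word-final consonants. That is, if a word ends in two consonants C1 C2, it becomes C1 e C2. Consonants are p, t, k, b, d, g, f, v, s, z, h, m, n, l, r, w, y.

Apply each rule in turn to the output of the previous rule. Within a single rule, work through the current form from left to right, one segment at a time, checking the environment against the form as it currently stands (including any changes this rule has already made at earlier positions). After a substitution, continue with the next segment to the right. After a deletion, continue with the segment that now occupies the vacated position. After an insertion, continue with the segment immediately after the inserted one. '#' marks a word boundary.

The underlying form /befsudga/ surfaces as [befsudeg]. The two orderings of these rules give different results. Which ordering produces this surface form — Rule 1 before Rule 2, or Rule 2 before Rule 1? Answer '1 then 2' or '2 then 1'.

Order 1 then 2:
  1 Apocope: [befsudga] → [befsudg]
  2 Cluster Epenthesis: [befsudg] → [befsudeg]
  result: [befsudeg]
Order 2 then 1:
  2 Cluster Epenthesis: no change — [befsudga]
  1 Apocope: [befsudga] → [befsudg]
  result: [befsudg]

1 then 2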